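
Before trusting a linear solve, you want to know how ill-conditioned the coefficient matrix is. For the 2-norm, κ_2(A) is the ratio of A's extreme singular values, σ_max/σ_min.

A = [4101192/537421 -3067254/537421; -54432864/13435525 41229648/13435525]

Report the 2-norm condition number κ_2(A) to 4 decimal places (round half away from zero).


395.1625

form AᵀA = [46627323776064/624613605625 -34970142912048/624613605625; -34970142912048/624613605625 26228073744036/624613605625] with trace 2914215900804/24984544225 and determinant 2176782336/24984544225
eigenvalues of AᵀA: λ = (tr ± √(tr²−4·det))/2 = 2916/25, 746496/999381769
κ_2(A) = √(λ_max/λ_min) = √((2916/25) / (746496/999381769)) = 395.1625


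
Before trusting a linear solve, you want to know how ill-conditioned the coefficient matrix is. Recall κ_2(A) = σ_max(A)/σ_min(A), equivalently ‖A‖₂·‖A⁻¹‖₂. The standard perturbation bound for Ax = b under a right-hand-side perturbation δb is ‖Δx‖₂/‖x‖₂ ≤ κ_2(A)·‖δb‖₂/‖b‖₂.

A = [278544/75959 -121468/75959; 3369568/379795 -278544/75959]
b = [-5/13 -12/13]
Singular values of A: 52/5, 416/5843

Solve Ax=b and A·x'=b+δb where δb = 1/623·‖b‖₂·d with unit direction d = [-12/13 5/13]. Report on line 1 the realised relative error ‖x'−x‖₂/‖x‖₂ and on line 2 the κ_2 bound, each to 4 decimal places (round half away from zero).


0.2345
0.2345

largest singular value 52/5, smallest 416/5843
condition number: (52/5) ÷ (416/5843) = 146.0750
perturbation bound = 146.0750·1/623 = 0.2345
solve Ax = b  →  x = [-0.0888 0.0370]
2-norm of b is 1.0000; of x, 0.0962
δb = ε·‖b‖·d = [-0.0015 0.0006]; solving A·Δx = δb gives ‖Δx‖ = 0.0225
dividing the unrounded norms, ‖Δx‖/‖x‖ = 0.2345
tightness: 0.2345 against a bound of 0.2345; the bound is attained (ratio 1)


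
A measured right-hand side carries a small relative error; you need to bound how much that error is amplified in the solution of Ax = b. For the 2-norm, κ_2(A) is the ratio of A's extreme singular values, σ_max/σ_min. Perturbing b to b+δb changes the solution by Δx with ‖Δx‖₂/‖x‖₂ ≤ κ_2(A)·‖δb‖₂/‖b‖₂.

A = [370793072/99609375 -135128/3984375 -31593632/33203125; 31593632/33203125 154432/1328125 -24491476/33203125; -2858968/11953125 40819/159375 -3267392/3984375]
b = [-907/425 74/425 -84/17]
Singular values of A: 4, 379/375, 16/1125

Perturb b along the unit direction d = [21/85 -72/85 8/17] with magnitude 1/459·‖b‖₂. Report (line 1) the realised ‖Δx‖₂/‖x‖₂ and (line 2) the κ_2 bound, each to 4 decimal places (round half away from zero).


σ_max = 4, σ_min = 16/1125
condition number: 4 ÷ (16/1125) = 281.2500
perturbation bound = 281.2500·1/459 = 0.6127
solve Ax = b  →  x = [-15.9536 -203.6082 -52.9125]
‖b‖ = 5.3852, ‖x‖ = 210.9752
δb = ε·‖b‖·d = [0.0029 -0.0099 0.0055]; solving A·Δx = δb gives ‖Δx‖ = 0.8249
relative error = 0.0039
tightness: 0.0039 against a bound of 0.6127 (unrounded ratio ≈ 0.0064)

0.0039
0.6127


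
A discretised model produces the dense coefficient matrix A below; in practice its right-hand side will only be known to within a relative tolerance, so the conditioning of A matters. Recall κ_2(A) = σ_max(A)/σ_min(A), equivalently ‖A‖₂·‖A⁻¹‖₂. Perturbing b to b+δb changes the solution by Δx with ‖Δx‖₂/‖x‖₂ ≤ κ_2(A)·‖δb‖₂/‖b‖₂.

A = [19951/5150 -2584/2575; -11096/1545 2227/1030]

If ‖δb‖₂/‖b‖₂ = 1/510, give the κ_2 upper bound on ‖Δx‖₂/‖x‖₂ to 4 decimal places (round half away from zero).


AᵀA = [15894503209/238702500 -386214976/19891875; -386214976/19891875 150696449/26522500]; tr = 13800617/190962, det = 2088025/1527696
λ_max, λ_min = (13800617/190962 ± √47564415716416/9116621361)/2 = 289/4, 7225/381924
so κ_2 = √((289/4) / (7225/381924)) = 61.8000
bound on ‖Δx‖/‖x‖: κ·ε = 61.8000·1/510 = 0.1212

0.1212


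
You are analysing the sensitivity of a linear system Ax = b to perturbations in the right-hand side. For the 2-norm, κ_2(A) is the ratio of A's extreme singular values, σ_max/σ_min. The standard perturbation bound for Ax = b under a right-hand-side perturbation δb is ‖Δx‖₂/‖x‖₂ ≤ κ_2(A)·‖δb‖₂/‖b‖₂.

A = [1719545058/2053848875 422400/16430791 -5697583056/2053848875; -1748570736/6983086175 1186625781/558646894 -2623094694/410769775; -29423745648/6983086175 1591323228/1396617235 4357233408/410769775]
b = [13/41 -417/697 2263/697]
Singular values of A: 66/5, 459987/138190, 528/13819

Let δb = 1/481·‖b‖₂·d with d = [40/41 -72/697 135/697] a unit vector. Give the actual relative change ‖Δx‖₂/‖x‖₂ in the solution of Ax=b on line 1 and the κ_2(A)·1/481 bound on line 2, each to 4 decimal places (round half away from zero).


0.0069
0.7182

σ_max = 66/5, σ_min = 528/13819
κ = σ_max/σ_min = (66/5)/(528/13819) = 345.4750
worst-case relative error ≤ 345.4750 × 1/481 = 0.7182
solve Ax = b  →  x = [17.9318 18.2674 5.4668]
2-norm of b is 3.3166; of x, 26.1751
re-solving with b+δb shifts x by Δx of norm 0.1805
realised ‖Δx‖/‖x‖ = 0.0069
so the bound overstates the realised error by a factor of ≈ 104.1754 (computed from the unrounded values)


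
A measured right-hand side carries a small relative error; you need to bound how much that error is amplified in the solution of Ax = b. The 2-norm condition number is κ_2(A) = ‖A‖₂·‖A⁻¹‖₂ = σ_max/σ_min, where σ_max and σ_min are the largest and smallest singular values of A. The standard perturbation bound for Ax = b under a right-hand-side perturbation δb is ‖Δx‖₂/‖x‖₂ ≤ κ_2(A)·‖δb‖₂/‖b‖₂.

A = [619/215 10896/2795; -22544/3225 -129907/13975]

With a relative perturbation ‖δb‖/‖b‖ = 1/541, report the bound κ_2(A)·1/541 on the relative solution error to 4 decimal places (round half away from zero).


0.6009

form AᵀA = [594443161/10400625 264190016/3466875; 264190016/3466875 117419521/1155625] with trace 66048754/416025 and determinant 441/1849
λ_max, λ_min = (66048754/416025 ± √4362272784630016/173076800625)/2 = 3969/25, 25/16641
κ = σ_max/σ_min = (63/5)/(5/129) = 325.0800
κ_2(A)·‖δb‖/‖b‖ = 0.6009


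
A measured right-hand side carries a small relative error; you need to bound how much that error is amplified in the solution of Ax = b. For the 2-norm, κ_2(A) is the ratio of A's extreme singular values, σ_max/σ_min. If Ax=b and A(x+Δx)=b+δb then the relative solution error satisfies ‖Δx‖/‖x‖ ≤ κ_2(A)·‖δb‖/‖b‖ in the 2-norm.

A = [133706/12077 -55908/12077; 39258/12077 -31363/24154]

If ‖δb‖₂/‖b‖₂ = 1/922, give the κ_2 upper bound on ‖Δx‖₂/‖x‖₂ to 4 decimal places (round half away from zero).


AᵀA = [19418485000/145853929 -8090859375/145853929; -8090859375/145853929 13486455625/583415716]; tr = 539410625/3452164, det = 390625/863041
eigenvalues of AᵀA: λ = (tr ± √(tr²−4·det))/2 = 625/4, 2500/863041
σ_max=√(625/4)=(25/2), σ_min=√(2500/863041)=(50/929) → κ = 232.2500
perturbation bound = 232.2500·1/922 = 0.2519

0.2519


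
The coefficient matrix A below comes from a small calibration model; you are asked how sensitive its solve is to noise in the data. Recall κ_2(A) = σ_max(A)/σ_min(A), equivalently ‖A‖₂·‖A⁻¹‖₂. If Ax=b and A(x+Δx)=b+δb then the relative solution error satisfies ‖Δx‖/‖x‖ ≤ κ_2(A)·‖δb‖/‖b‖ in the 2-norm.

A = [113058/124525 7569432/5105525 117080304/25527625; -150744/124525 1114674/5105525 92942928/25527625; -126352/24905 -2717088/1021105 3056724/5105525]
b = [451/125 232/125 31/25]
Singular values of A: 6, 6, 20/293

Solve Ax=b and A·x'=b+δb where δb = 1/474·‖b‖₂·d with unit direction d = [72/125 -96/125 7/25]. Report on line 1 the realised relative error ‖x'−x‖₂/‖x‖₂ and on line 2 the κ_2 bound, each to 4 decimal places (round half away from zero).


largest singular value 6, smallest 20/293
κ_2(A) = 6 / (20/293) = 87.9000
perturbation bound = 87.9000·1/474 = 0.1854
solve Ax = b  →  x = [6.7471 -12.5414 3.5051]
‖b‖ = 4.2426, ‖x‖ = 14.6661
δb = ε·‖b‖·d = [0.0052 -0.0069 0.0025]; solving A·Δx = δb gives ‖Δx‖ = 0.1311
realised ‖Δx‖/‖x‖ = 0.0089
tightness: 0.0089 against a bound of 0.1854 (unrounded ratio ≈ 0.0482)

0.0089
0.1854


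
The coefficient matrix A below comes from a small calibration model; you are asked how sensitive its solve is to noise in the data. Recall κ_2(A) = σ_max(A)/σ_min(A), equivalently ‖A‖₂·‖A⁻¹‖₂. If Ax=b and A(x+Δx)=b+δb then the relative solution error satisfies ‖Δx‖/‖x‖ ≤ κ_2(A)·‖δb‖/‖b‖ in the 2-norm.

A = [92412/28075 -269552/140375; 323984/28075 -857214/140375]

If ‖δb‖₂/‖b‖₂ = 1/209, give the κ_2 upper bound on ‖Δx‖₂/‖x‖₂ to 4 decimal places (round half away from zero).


0.4299

AᵀA = [181608976/1261129 -484213536/6305645; -484213536/6305645 1291958596/31528225]; tr = 5832182996/31528225, det = 5345344/1261129
eigenvalues of AᵀA: λ = (tr ± √(tr²−4·det))/2 = 4624/25, 28900/1261129
σ_max=√(4624/25)=(68/5), σ_min=√(28900/1261129)=(170/1123) → κ = 89.8400
worst-case relative error ≤ 89.8400 × 1/209 = 0.4299


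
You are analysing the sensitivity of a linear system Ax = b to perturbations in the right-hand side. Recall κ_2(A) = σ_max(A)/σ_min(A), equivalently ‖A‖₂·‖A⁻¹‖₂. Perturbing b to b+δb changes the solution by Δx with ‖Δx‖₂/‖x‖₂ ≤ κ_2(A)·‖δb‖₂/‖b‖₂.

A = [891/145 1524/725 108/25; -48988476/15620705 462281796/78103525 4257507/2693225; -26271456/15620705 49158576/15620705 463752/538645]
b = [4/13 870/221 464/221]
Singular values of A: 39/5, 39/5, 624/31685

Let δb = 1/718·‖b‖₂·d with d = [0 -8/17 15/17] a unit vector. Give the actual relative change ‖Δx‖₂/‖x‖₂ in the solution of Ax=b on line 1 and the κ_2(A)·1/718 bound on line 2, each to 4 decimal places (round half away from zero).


0.5516
0.5516

largest singular value 39/5, smallest 624/31685
κ = σ_max/σ_min = (39/5)/(624/31685) = 396.0625
bound on ‖Δx‖/‖x‖: κ·ε = 396.0625·1/718 = 0.5516
solve Ax = b  →  x = [-0.2299 0.5022 0.1538]
‖b‖ = 4.4721, ‖x‖ = 0.5734
Δx = A⁻¹·δb where δb = 1/718·4.4721·d; ‖Δx‖ = 0.3163
relative error = 0.5516
so the bound is sharp here: realised error equals the bound


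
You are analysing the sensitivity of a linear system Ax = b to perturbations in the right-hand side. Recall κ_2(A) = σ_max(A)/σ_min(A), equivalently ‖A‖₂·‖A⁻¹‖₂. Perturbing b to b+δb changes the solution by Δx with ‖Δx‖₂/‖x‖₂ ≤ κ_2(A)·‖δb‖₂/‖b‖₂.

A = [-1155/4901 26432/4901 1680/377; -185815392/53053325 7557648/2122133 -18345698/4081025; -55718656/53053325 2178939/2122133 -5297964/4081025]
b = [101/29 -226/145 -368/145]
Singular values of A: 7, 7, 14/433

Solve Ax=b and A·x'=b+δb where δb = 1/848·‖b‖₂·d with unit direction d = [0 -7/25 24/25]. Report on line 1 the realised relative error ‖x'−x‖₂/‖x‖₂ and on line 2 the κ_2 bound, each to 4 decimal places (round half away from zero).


largest singular value 7, smallest 14/433
condition number: 7 ÷ (14/433) = 216.5000
κ_2(A)·‖δb‖/‖b‖ = 0.2553
solve Ax = b  →  x = [52.8546 22.1775 -23.2637]
‖b‖ = 4.5826, ‖x‖ = 61.8599
δb = ε·‖b‖·d = [0.0000 -0.0015 0.0052]; solving A·Δx = δb gives ‖Δx‖ = 0.1671
realised ‖Δx‖/‖x‖ = 0.0027
tightness: 0.0027 against a bound of 0.2553 (unrounded ratio ≈ 0.0106)

0.0027
0.2553


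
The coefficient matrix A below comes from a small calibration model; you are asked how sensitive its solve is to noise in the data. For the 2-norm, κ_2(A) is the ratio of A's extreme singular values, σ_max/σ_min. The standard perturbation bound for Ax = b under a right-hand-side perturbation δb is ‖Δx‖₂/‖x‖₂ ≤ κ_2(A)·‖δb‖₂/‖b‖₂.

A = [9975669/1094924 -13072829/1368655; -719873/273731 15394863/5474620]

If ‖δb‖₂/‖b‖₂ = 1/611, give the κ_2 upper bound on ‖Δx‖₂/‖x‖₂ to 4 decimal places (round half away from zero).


0.6179

form AᵀA = [107805446175625/1198858565776 -7074628060500/74928660361; -7074628060500/74928660361 118855341432025/1198858565776] with trace 134756710825/712757768 and determinant 5719140625/22808248576
λ_max, λ_min = (134756710825/712757768 ± √283732211986473875625/7937869310067841)/2 = 3025/16, 1890625/1425515536
σ_max=√(3025/16)=(55/4), σ_min=√(1890625/1425515536)=(1375/37756) → κ = 377.5600
worst-case relative error ≤ 377.5600 × 1/611 = 0.6179


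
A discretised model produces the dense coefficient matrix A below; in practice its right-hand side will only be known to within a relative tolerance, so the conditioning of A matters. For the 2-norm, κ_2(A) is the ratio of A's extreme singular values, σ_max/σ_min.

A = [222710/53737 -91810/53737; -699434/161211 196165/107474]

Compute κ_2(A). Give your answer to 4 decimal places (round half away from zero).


form AᵀA = [1112491816/30902481 -154510405/10300827; -154510405/10300827 85846625/13734436] with trace 5222586889/123609924 and determinant 714025/30902481
λ_max, λ_min = (5222586889/123609924 ± √27274001643938952721/15279413311285776)/2 = 169/4, 16900/30902481
κ_2(A) = √(λ_max/λ_min) = √((169/4) / (16900/30902481)) = 277.9500

277.9500


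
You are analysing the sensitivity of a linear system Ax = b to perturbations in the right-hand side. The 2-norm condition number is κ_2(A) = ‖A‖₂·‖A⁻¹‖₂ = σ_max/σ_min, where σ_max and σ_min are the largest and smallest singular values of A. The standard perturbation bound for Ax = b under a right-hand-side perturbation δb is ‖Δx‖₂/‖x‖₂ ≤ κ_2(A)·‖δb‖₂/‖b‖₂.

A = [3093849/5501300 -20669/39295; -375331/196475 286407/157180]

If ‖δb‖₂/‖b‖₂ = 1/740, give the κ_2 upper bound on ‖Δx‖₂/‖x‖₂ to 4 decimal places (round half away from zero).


M = AᵀA = [192026584849/48422882704 -1632857490/432347167; -1632857490/432347167 3554571625/988222096]. tr(M)=217717357/28788872, det(M)=366025/921243904
char-poly roots: 121/16 and 3025/57577744
σ_max=√(121/16)=(11/4), σ_min=√(3025/57577744)=(55/7588) → κ = 379.4000
κ_2(A)·‖δb‖/‖b‖ = 0.5127

0.5127


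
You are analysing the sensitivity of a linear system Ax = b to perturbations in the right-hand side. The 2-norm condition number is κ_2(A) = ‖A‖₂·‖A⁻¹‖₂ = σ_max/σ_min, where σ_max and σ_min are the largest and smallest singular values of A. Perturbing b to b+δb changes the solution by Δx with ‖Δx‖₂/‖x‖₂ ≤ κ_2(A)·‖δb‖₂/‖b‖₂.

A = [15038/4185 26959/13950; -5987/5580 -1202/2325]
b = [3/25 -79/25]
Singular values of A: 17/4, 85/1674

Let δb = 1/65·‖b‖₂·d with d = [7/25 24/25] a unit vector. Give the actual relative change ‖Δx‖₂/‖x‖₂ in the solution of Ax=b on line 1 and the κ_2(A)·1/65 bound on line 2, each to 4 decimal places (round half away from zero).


0.0162
1.2877

from the listed singular values, σ₁ = 17/4, σ_n = 85/1674
κ = σ_max/σ_min = (17/4)/(85/1674) = 83.7000
bound on ‖Δx‖/‖x‖: κ·ε = 83.7000·1/65 = 1.2877
solve Ax = b  →  x = [28.0111 -52.0208]
‖b‖ = 3.1623, ‖x‖ = 59.0828
with δb = [0.0136 0.0467], A·Δx = δb → ‖Δx‖ = 0.9581
relative error = 0.0162
realised/bound (from unrounded values) ≈ 0.0126


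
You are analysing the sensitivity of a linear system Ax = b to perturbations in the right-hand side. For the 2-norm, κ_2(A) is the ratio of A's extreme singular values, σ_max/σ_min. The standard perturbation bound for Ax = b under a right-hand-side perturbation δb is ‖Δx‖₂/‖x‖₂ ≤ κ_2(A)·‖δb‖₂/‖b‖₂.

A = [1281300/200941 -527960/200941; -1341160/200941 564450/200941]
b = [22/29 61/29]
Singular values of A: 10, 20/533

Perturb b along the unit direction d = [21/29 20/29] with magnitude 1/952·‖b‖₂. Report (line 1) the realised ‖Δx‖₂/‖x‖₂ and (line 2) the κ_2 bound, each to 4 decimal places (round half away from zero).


0.0012
0.2799

σ_max = 10, σ_min = 20/533
condition number: 10 ÷ (20/533) = 266.5000
bound on ‖Δx‖/‖x‖: κ·ε = 266.5000·1/952 = 0.2799
solve Ax = b  →  x = [20.4077 49.2385]
2-norm of b is 2.2361; of x, 53.3001
re-solving with b+δb shifts x by Δx of norm 0.0626
dividing the unrounded norms, ‖Δx‖/‖x‖ = 0.0012
realised/bound (from unrounded values) ≈ 0.0042


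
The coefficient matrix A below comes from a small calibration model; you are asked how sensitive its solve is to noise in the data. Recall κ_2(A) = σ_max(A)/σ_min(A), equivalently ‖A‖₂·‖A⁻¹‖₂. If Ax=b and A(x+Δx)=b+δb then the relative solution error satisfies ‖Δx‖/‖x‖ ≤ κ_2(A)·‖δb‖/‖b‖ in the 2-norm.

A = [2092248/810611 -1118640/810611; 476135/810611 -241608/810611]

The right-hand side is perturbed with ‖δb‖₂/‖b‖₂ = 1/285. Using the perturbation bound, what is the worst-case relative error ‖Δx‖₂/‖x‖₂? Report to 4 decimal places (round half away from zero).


0.7651

M = AᵀA = [2738968609/390892441 -1460743800/390892441; -1460743800/390892441 779137344/390892441]. tr(M)=12173377/1352569, det(M)=2304/1352569
λ_max, λ_min = (12173377/1352569 ± √148178642308225/1829442899761)/2 = 9, 256/1352569
κ = σ_max/σ_min = 3/(16/1163) = 218.0625
worst-case relative error ≤ 218.0625 × 1/285 = 0.7651


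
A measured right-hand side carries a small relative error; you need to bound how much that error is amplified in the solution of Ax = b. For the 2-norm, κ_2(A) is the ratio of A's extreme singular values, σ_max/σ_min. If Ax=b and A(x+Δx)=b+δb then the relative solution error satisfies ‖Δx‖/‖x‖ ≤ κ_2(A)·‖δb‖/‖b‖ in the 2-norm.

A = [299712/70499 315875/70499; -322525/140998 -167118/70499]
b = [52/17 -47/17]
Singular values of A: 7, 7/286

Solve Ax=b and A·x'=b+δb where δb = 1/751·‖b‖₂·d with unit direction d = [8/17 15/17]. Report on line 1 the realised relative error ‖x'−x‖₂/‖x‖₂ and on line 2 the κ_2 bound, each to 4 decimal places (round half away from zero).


σ_max = 7, σ_min = 7/286
condition number: 7 ÷ (7/286) = 286.0000
worst-case relative error ≤ 286.0000 × 1/751 = 0.3808
solve Ax = b  →  x = [29.9803 -27.7635]
‖b‖ = 4.1231, ‖x‖ = 40.8611
with δb = [0.0026 0.0048], A·Δx = δb → ‖Δx‖ = 0.2243
relative error = 0.0055
tightness: 0.0055 against a bound of 0.3808 (unrounded ratio ≈ 0.0144)

0.0055
0.3808


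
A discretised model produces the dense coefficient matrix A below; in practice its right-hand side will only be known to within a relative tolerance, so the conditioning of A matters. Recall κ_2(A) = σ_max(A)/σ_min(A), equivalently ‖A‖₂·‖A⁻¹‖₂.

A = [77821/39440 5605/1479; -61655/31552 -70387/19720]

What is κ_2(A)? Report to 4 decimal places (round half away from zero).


form AᵀA = [228217841/29593600 6415483/443904; 6415483/443904 112787881/4161600] with trace 32084377/921600 and determinant 12117361/92160000
eigenvalues of AᵀA: λ = (tr ± √(tr²−4·det))/2 = 3481/100, 3481/921600
σ_max=√(3481/100)=(59/10), σ_min=√(3481/921600)=(59/960) → κ = 96.0000

96.0000


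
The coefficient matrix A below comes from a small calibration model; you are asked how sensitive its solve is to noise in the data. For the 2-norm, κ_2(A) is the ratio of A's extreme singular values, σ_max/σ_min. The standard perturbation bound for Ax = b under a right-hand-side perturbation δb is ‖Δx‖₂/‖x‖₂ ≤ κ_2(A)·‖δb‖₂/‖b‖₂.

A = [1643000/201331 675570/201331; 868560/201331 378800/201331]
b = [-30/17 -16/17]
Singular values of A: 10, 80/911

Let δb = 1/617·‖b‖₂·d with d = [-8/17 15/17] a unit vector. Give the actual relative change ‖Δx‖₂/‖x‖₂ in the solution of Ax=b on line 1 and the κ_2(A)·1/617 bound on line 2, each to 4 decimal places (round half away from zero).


largest singular value 10, smallest 80/911
κ = σ_max/σ_min = 10/(80/911) = 113.8750
perturbation bound = 113.8750·1/617 = 0.1846
solve Ax = b  →  x = [-0.1846 -0.0769]
‖b‖₂ = 2.0000 and ‖x‖₂ = 0.2000
re-solving with b+δb shifts x by Δx of norm 0.0369
realised ‖Δx‖/‖x‖ = 0.1846
so the bound is sharp here: realised error equals the bound

0.1846
0.1846


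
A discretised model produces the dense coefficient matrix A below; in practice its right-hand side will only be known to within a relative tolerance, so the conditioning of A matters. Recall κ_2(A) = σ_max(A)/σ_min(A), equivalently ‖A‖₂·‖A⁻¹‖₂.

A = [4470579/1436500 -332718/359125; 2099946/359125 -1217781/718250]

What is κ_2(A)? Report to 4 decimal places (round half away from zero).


form AᵀA = [313295667273/7140250000 -11422129383/892531250; -11422129383/892531250 6663652713/1785062500] with trace 108784089/2284880 and determinant 22667121/1142440000
char-poly roots: 4761/100 and 4761/11424400
so κ_2 = √((4761/100) / (4761/11424400)) = 338.0000

338.0000


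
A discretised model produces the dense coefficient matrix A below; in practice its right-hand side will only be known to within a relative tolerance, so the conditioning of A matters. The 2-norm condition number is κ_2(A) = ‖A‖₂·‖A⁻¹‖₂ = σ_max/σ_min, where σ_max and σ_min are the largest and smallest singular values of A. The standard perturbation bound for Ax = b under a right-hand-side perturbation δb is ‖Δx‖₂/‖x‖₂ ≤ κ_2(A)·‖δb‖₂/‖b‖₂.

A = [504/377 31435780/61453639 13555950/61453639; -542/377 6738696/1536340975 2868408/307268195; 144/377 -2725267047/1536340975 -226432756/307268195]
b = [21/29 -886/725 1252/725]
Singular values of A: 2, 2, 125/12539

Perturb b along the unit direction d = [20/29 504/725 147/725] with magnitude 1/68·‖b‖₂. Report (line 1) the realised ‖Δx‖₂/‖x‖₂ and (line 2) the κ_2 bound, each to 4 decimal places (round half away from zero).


2.9504
2.9504

from the listed singular values, σ₁ = 2, σ_n = 125/12539
κ_2(A) = 2 / (125/12539) = 200.6240
κ_2(A)·‖δb‖/‖b‖ = 2.9504
solve Ax = b  →  x = [0.8462 -0.6746 -0.2811]
2-norm of b is 2.2361; of x, 1.1180
Δx = A⁻¹·δb where δb = 1/68·2.2361·d; ‖Δx‖ = 3.2986
dividing the unrounded norms, ‖Δx‖/‖x‖ = 2.9504
tightness: 2.9504 against a bound of 2.9504; the bound is attained (ratio 1)


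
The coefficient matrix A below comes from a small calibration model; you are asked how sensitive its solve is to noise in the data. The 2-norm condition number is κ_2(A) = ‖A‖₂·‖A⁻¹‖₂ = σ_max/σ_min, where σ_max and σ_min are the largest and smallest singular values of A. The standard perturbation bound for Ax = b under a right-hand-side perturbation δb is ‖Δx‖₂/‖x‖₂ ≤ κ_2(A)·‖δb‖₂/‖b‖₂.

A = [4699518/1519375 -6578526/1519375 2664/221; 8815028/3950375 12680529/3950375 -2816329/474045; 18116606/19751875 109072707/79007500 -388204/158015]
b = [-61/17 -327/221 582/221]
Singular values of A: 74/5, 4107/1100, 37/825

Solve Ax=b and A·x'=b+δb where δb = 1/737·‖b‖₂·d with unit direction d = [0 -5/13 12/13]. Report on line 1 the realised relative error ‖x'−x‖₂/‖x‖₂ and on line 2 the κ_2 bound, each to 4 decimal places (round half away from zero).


0.0021
0.4478

largest singular value 74/5, smallest 37/825
condition number: (74/5) ÷ (37/825) = 330.0000
perturbation bound = 330.0000·1/737 = 0.4478
solve Ax = b  →  x = [-17.8251 59.2014 25.5405]
‖b‖ = 4.6904, ‖x‖ = 66.8943
re-solving with b+δb shifts x by Δx of norm 0.1419
dividing the unrounded norms, ‖Δx‖/‖x‖ = 0.0021
tightness: 0.0021 against a bound of 0.4478 (unrounded ratio ≈ 0.0047)


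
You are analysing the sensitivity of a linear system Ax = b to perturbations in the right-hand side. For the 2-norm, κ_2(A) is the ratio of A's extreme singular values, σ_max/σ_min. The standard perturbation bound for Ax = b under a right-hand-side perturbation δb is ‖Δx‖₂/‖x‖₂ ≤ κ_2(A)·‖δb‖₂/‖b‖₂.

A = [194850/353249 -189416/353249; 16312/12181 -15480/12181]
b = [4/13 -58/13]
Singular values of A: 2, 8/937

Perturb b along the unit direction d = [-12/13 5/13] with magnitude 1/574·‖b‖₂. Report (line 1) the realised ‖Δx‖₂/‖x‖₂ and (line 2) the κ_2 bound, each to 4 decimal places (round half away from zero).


0.0039
0.4081

from the listed singular values, σ₁ = 2, σ_n = 8/937
condition number: 2 ÷ (8/937) = 234.2500
bound on ‖Δx‖/‖x‖: κ·ε = 234.2500·1/574 = 0.4081
solve Ax = b  →  x = [-163.0000 -168.2500]
‖b‖₂ = 4.4721 and ‖x‖₂ = 234.2585
Δx = A⁻¹·δb where δb = 1/574·4.4721·d; ‖Δx‖ = 0.9125
realised ‖Δx‖/‖x‖ = 0.0039
realised/bound (from unrounded values) ≈ 0.0095


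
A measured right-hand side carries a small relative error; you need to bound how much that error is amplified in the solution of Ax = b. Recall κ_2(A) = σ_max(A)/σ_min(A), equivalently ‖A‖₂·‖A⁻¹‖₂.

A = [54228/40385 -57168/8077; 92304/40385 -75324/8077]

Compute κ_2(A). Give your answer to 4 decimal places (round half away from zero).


form AᵀA = [458428176/65237929 -2010562560/65237929; -2010562560/65237929 8941885200/65237929] with trace 5592096/38809 and determinant 518400/38809
λ_max, λ_min = (5592096/38809 ± √31191063330816/1506138481)/2 = 144, 3600/38809
σ_max=√144=12, σ_min=√(3600/38809)=(60/197) → κ = 39.4000

39.4000


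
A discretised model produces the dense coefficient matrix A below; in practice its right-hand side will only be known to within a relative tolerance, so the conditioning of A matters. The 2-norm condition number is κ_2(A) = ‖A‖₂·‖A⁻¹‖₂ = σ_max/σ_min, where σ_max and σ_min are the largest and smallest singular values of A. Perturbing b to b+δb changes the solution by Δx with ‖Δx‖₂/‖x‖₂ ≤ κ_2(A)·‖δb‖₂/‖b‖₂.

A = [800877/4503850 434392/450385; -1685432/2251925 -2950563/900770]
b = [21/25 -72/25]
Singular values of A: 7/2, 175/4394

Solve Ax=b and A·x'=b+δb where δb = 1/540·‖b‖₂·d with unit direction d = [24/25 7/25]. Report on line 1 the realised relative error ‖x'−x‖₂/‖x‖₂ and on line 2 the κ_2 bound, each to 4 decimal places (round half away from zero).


σ_max = 7/2, σ_min = 175/4394
condition number: (7/2) ÷ (175/4394) = 87.8800
perturbation bound = 87.8800·1/540 = 0.1627
solve Ax = b  →  x = [0.1882 0.8362]
2-norm of b is 3.0000; of x, 0.8571
re-solving with b+δb shifts x by Δx of norm 0.1395
dividing the unrounded norms, ‖Δx‖/‖x‖ = 0.1627
so the bound is sharp here: realised error equals the bound

0.1627
0.1627


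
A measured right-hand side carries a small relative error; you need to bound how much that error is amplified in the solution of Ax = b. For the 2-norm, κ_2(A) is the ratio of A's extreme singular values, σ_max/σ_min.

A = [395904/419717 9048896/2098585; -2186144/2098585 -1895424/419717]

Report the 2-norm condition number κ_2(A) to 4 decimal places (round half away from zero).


176.5000

form AᵀA = [10342122496/5236693225 1837375488/209467729; 1837375488/209467729 204159717376/5236693225] with trace 127603712/3115225 and determinant 4194304/77880625
char-poly roots: 1024/25 and 4096/3115225
σ_max=√(1024/25)=(32/5), σ_min=√(4096/3115225)=(64/1765) → κ = 176.5000


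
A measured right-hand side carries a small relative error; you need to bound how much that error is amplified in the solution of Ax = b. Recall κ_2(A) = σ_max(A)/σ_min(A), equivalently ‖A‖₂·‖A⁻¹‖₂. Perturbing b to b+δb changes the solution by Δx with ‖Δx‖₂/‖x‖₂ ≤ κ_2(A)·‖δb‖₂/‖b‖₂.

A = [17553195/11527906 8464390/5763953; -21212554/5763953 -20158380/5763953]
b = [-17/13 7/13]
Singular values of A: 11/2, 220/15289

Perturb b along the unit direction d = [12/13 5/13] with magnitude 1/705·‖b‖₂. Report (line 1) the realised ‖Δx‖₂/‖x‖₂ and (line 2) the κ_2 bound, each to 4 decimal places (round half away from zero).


0.0020
0.5422

largest singular value 11/2, smallest 220/15289
κ = σ_max/σ_min = (11/2)/(220/15289) = 382.2250
perturbation bound = 382.2250·1/705 = 0.5422
solve Ax = b  →  x = [47.7962 -50.4497]
‖b‖ = 1.4142, ‖x‖ = 69.4957
δb = ε·‖b‖·d = [0.0019 0.0008]; solving A·Δx = δb gives ‖Δx‖ = 0.1394
dividing the unrounded norms, ‖Δx‖/‖x‖ = 0.0020
tightness: 0.0020 against a bound of 0.5422 (unrounded ratio ≈ 0.0037)


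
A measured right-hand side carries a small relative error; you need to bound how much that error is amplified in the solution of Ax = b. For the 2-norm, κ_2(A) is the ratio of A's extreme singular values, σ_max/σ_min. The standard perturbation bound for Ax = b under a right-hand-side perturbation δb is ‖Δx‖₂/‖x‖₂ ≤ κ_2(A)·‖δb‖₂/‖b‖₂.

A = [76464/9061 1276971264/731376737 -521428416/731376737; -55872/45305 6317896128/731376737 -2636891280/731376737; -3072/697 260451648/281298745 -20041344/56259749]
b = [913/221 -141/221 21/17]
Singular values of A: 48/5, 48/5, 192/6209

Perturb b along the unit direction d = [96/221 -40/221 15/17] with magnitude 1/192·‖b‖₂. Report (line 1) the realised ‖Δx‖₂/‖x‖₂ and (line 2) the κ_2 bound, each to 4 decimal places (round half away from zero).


largest singular value 48/5, smallest 192/6209
condition number: (48/5) ÷ (192/6209) = 310.4500
perturbation bound = 310.4500·1/192 = 1.6169
solve Ax = b  →  x = [0.3277 37.3442 89.5402]
‖b‖₂ = 4.3589 and ‖x‖₂ = 97.0162
δb = ε·‖b‖·d = [0.0099 -0.0041 0.0200]; solving A·Δx = δb gives ‖Δx‖ = 0.7342
realised ‖Δx‖/‖x‖ = 0.0076
tightness: 0.0076 against a bound of 1.6169 (unrounded ratio ≈ 0.0047)

0.0076
1.6169


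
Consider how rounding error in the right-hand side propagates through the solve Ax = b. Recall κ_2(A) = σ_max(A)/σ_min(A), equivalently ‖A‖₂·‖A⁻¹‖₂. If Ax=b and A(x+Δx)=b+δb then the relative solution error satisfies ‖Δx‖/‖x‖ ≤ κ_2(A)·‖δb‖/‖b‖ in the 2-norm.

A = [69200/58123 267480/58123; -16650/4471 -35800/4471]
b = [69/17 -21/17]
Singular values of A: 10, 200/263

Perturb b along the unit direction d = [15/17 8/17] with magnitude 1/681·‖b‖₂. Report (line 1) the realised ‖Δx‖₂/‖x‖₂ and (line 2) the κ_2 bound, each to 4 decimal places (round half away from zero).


σ_max = 10, σ_min = 200/263
κ_2(A) = 10 / (200/263) = 13.1500
perturbation bound = 13.1500·1/681 = 0.0193
solve Ax = b  →  x = [-3.5262 1.7942]
‖b‖₂ = 4.2426 and ‖x‖₂ = 3.9564
δb = ε·‖b‖·d = [0.0055 0.0029]; solving A·Δx = δb gives ‖Δx‖ = 0.0082
dividing the unrounded norms, ‖Δx‖/‖x‖ = 0.0021
tightness: 0.0021 against a bound of 0.0193 (unrounded ratio ≈ 0.1072)

0.0021
0.0193


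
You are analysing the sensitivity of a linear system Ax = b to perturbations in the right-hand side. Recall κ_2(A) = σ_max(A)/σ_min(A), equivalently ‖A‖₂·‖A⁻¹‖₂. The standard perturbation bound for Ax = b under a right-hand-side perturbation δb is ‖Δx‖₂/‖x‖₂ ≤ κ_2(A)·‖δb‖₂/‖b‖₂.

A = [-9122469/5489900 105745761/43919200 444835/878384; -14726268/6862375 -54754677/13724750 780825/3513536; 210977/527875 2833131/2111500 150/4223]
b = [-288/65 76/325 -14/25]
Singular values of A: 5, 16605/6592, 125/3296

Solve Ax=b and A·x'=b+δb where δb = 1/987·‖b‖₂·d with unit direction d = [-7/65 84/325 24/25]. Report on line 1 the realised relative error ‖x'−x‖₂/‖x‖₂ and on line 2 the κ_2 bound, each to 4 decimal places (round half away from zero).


0.0730
0.1336

largest singular value 5, smallest 125/3296
κ_2(A) = 5 / (125/3296) = 131.8400
worst-case relative error ≤ 131.8400 × 1/987 = 0.1336
solve Ax = b  →  x = [1.3753 -0.8178 -0.3486]
‖b‖ = 4.4721, ‖x‖ = 1.6376
re-solving with b+δb shifts x by Δx of norm 0.1195
relative error = 0.0730
so the bound overstates the realised error by a factor of ≈ 1.8308 (computed from the unrounded values)


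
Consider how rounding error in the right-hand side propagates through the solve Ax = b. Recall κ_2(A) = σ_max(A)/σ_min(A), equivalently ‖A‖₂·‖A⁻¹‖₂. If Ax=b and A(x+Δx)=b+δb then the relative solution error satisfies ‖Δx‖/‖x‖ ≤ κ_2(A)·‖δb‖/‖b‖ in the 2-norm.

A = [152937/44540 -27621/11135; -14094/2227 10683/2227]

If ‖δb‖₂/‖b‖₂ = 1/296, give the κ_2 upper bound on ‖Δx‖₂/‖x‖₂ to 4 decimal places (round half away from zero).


form AᵀA = [355868721/6864400 -66715893/1716100; -66715893/1716100 12512394/429025] with trace 22242681/274576 and determinant 164025/274576
solving λ² − 22242681/274576·λ + 164025/274576 = 0 gives λ = 81, 2025/274576
κ = σ_max/σ_min = 9/(45/524) = 104.8000
worst-case relative error ≤ 104.8000 × 1/296 = 0.3541

0.3541


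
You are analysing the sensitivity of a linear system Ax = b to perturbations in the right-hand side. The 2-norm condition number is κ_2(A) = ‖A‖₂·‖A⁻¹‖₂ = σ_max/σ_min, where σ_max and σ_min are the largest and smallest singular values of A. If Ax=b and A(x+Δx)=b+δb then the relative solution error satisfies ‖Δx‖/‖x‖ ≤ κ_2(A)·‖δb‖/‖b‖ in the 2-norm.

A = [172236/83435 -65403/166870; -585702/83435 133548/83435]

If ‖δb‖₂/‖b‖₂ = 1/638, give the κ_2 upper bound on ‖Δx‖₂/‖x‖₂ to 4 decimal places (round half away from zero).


M = AᵀA = [14908482900/278455969 -3354068250/278455969; -3354068250/278455969 3024713025/1113823876]. tr(M)=37274625/662596, det(M)=50625/165649
eigenvalues of AᵀA: λ = (tr ± √(tr²−4·det))/2 = 225/4, 900/165649
κ_2(A) = √(λ_max/λ_min) = √((225/4) / (900/165649)) = 101.7500
perturbation bound = 101.7500·1/638 = 0.1595

0.1595


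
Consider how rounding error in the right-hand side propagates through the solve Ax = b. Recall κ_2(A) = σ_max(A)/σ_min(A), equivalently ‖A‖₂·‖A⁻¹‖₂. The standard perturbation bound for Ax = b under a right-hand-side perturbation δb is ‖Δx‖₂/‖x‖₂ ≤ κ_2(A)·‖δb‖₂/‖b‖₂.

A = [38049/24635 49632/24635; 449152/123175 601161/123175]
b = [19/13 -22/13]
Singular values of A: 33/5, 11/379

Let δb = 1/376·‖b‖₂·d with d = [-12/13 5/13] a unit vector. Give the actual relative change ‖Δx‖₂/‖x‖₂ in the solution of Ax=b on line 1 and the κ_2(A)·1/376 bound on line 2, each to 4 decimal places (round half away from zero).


σ_max = 33/5, σ_min = 11/379
κ = σ_max/σ_min = (33/5)/(11/379) = 227.4000
κ_2(A)·‖δb‖/‖b‖ = 0.6048
solve Ax = b  →  x = [55.0364 -41.4667]
‖b‖₂ = 2.2361 and ‖x‖₂ = 68.9093
Δx = A⁻¹·δb where δb = 1/376·2.2361·d; ‖Δx‖ = 0.2049
relative error = 0.0030
tightness: 0.0030 against a bound of 0.6048 (unrounded ratio ≈ 0.0049)

0.0030
0.6048


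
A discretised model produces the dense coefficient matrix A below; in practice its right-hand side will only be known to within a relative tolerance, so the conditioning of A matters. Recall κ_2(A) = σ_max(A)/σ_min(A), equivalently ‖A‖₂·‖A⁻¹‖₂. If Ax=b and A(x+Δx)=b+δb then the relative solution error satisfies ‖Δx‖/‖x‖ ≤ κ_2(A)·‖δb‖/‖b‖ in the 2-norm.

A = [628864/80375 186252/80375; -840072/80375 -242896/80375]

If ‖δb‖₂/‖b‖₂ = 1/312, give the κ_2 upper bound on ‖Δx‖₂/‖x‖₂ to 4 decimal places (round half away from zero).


form AᵀA = [220238179136/1292028125 64235461248/1292028125; 64235461248/1292028125 18737654864/1292028125] with trace 1911806672/10336225 and determinant 85525504/258405625
λ_max, λ_min = (1911806672/10336225 ± √146194532374692096/4273501890025)/2 = 4624/25, 18496/10336225
σ_max=√(4624/25)=(68/5), σ_min=√(18496/10336225)=(136/3215) → κ = 321.5000
worst-case relative error ≤ 321.5000 × 1/312 = 1.0304

1.0304


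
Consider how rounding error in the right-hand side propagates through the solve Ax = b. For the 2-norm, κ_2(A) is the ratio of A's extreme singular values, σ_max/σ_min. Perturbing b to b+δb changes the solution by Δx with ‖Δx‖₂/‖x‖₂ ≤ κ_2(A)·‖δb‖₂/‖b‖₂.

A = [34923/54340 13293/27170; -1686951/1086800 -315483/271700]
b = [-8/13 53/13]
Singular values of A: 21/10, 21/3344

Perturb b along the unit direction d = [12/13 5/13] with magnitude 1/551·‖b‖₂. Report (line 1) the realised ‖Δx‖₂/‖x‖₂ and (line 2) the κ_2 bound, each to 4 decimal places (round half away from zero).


0.0075
0.6069

largest singular value 21/10, smallest 21/3344
κ_2(A) = (21/10) / (21/3344) = 334.4000
worst-case relative error ≤ 334.4000 × 1/551 = 0.6069
solve Ax = b  →  x = [-97.0667 126.2476]
2-norm of b is 4.1231; of x, 159.2495
Δx = A⁻¹·δb where δb = 1/551·4.1231·d; ‖Δx‖ = 1.1916
relative error = 0.0075
so the bound overstates the realised error by a factor of ≈ 81.1097 (computed from the unrounded values)


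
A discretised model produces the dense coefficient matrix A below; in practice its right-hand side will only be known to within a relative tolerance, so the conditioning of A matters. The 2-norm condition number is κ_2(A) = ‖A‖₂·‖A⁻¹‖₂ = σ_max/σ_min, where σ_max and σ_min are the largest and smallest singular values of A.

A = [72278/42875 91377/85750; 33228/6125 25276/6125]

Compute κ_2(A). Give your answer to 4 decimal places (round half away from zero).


42.8750

AᵀA = [474600068/14706125 355647591/14706125; 355647591/14706125 1068555893/58824500]; tr = 593391233/11764900, det = 101646724/73530625
λ_max, λ_min = (593391233/11764900 ± √14053912109344809/5536514880400)/2 = 5041/100, 80656/2941225
σ_max=√(5041/100)=(71/10), σ_min=√(80656/2941225)=(284/1715) → κ = 42.8750


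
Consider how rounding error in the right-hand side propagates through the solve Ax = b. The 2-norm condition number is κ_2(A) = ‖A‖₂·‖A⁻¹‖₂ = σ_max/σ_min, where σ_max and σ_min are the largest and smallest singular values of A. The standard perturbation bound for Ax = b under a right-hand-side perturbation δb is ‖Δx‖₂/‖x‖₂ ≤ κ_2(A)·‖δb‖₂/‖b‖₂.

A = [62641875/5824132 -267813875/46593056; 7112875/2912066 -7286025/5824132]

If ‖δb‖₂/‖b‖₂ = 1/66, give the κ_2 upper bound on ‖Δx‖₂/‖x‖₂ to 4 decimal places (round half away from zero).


AᵀA = [2454715328125/20178770704 -10473263915625/161430165632; -10473263915625/161430165632 44688748305625/1291441325056]; tr = 698237125625/4468655104, det = 6103515625/17874620416
char-poly roots: 625/4 and 9765625/4468655104
κ_2(A) = √(λ_max/λ_min) = √((625/4) / (9765625/4468655104)) = 267.3920
κ_2(A)·‖δb‖/‖b‖ = 4.0514

4.0514


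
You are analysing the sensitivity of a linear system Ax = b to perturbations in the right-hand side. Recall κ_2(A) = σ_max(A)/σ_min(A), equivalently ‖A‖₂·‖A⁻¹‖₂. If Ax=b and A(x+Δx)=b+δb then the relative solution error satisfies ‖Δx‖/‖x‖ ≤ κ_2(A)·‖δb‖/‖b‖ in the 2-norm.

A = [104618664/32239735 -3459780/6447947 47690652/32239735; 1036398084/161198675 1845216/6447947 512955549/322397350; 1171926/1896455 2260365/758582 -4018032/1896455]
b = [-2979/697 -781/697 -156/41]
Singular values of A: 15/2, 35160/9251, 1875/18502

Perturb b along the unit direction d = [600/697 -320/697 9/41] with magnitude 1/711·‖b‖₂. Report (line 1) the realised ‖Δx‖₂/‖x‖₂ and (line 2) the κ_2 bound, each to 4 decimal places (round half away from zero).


0.0020
0.1041

from the listed singular values, σ₁ = 15/2, σ_n = 1875/18502
condition number: (15/2) ÷ (1875/18502) = 74.0080
κ_2(A)·‖δb‖/‖b‖ = 0.1041
solve Ax = b  →  x = [8.3249 -24.3140 -29.9710]
‖b‖ = 5.8310, ‖x‖ = 39.4809
δb = ε·‖b‖·d = [0.0071 -0.0038 0.0018]; solving A·Δx = δb gives ‖Δx‖ = 0.0809
dividing the unrounded norms, ‖Δx‖/‖x‖ = 0.0020
tightness: 0.0020 against a bound of 0.1041 (unrounded ratio ≈ 0.0197)
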